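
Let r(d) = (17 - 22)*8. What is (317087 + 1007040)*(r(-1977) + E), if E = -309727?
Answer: -410170848409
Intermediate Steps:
r(d) = -40 (r(d) = -5*8 = -40)
(317087 + 1007040)*(r(-1977) + E) = (317087 + 1007040)*(-40 - 309727) = 1324127*(-309767) = -410170848409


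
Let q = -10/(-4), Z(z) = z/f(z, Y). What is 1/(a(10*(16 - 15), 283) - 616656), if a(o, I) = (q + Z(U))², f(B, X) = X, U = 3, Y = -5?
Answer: -100/61665239 ≈ -1.6217e-6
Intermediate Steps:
Z(z) = -z/5 (Z(z) = z/(-5) = z*(-⅕) = -z/5)
q = 5/2 (q = -10*(-¼) = 5/2 ≈ 2.5000)
a(o, I) = 361/100 (a(o, I) = (5/2 - ⅕*3)² = (5/2 - ⅗)² = (19/10)² = 361/100)
1/(a(10*(16 - 15), 283) - 616656) = 1/(361/100 - 616656) = 1/(-61665239/100) = -100/61665239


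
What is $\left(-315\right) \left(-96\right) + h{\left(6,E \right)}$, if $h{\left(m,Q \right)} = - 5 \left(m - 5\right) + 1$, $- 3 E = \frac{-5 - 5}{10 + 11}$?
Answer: $30236$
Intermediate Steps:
$E = \frac{10}{63}$ ($E = - \frac{\left(-5 - 5\right) \frac{1}{10 + 11}}{3} = - \frac{\left(-10\right) \frac{1}{21}}{3} = \left(- \frac{1}{3}\right) \left(- \frac{10}{21}\right) = \frac{10}{63} \approx 0.15873$)
$h{\left(m,Q \right)} = 26 - 5 m$ ($h{\left(m,Q \right)} = - 5 \left(-5 + m\right) + 1 = \left(25 - 5 m\right) + 1 = 26 - 5 m$)
$\left(-315\right) \left(-96\right) + h{\left(6,E \right)} = \left(-315\right) \left(-96\right) + \left(26 - 30\right) = 30240 + \left(26 - 30\right) = 30240 - 4 = 30236$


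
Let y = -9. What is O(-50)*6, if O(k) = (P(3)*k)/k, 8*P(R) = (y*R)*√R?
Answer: -81*√3/4 ≈ -35.074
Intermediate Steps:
P(R) = -9*R^(3/2)/8 (P(R) = ((-9*R)*√R)/8 = (-9*R^(3/2))/8 = -9*R^(3/2)/8)
O(k) = -27*√3/8 (O(k) = ((-27*√3/8)*k)/k = (-27*k*√3/8)/k = -27*√3/8)
O(-50)*6 = -27*√3/8*6 = -81*√3/4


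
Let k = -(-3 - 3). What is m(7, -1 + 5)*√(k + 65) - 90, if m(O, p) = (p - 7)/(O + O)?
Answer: -90 - 3*√71/14 ≈ -91.806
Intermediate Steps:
k = 6 (k = -1*(-6) = 6)
m(O, p) = (-7 + p)/(2*O) (m(O, p) = (-7 + p)/((2*O)) = (-7 + p)*(1/(2*O)) = (-7 + p)/(2*O))
m(7, -1 + 5)*√(k + 65) - 90 = ((½)*(-7 + (-1 + 5))/7)*√(6 + 65) - 90 = ((½)*(⅐)*(-7 + 4))*√71 - 90 = ((½)*(⅐)*(-3))*√71 - 90 = -3*√71/14 - 90 = -90 - 3*√71/14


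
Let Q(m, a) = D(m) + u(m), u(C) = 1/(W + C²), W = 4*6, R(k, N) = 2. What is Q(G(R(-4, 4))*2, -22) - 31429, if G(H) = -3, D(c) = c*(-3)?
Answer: -1884659/60 ≈ -31411.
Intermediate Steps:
D(c) = -3*c
W = 24
u(C) = 1/(24 + C²)
Q(m, a) = 1/(24 + m²) - 3*m (Q(m, a) = -3*m + 1/(24 + m²) = 1/(24 + m²) - 3*m)
Q(G(R(-4, 4))*2, -22) - 31429 = (1 - 3*(-3*2)*(24 + (-3*2)²))/(24 + (-3*2)²) - 31429 = (1 - 3*(-6)*(24 + (-6)²))/(24 + (-6)²) - 31429 = (1 - 3*(-6)*(24 + 36))/(24 + 36) - 31429 = (1 - 3*(-6)*60)/60 - 31429 = (1 + 1080)/60 - 31429 = (1/60)*1081 - 31429 = 1081/60 - 31429 = -1884659/60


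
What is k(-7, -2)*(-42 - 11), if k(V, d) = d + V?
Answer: 477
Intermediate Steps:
k(V, d) = V + d
k(-7, -2)*(-42 - 11) = (-7 - 2)*(-42 - 11) = -9*(-53) = 477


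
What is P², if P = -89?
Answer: 7921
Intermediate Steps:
P² = (-89)² = 7921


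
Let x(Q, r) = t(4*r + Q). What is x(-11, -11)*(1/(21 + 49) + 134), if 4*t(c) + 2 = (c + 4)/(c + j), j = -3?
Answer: -121953/3248 ≈ -37.547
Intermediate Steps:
t(c) = -½ + (4 + c)/(4*(-3 + c)) (t(c) = -½ + ((c + 4)/(c - 3))/4 = -½ + ((4 + c)/(-3 + c))/4 = -½ + (4 + c)/(4*(-3 + c)))
x(Q, r) = (10 - Q - 4*r)/(4*(-3 + Q + 4*r)) (x(Q, r) = (10 - (4*r + Q))/(4*(-3 + (4*r + Q))) = (10 - (Q + 4*r))/(4*(-3 + (Q + 4*r))) = (10 + (-Q - 4*r))/(4*(-3 + Q + 4*r)) = (10 - Q - 4*r)/(4*(-3 + Q + 4*r)))
x(-11, -11)*(1/(21 + 49) + 134) = ((10 - 1*(-11) - 4*(-11))/(4*(-3 - 11 + 4*(-11))))*(1/(21 + 49) + 134) = ((10 + 11 + 44)/(4*(-3 - 11 - 44)))*(1/70 + 134) = ((¼)*65/(-58))*(1/70 + 134) = ((¼)*(-1/58)*65)*(9381/70) = -65/232*9381/70 = -121953/3248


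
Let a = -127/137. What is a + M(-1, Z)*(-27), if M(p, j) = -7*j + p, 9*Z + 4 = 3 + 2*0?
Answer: 695/137 ≈ 5.0730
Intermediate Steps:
Z = -⅑ (Z = -4/9 + (3 + 2*0)/9 = -4/9 + (3 + 0)/9 = -4/9 + (⅑)*3 = -4/9 + ⅓ = -⅑ ≈ -0.11111)
M(p, j) = p - 7*j
a = -127/137 (a = -127*1/137 = -127/137 ≈ -0.92701)
a + M(-1, Z)*(-27) = -127/137 + (-1 - 7*(-⅑))*(-27) = -127/137 + (-1 + 7/9)*(-27) = -127/137 - 2/9*(-27) = -127/137 + 6 = 695/137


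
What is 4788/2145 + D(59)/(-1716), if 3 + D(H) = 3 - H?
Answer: 19447/8580 ≈ 2.2665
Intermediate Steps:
D(H) = -H (D(H) = -3 + (3 - H) = -H)
4788/2145 + D(59)/(-1716) = 4788/2145 - 1*59/(-1716) = 4788*(1/2145) - 59*(-1/1716) = 1596/715 + 59/1716 = 19447/8580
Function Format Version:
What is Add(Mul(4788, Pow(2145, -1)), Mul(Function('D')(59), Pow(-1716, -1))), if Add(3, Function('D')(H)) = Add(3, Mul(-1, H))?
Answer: Rational(19447, 8580) ≈ 2.2665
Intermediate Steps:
Function('D')(H) = Mul(-1, H) (Function('D')(H) = Add(-3, Add(3, Mul(-1, H))) = Mul(-1, H))
Add(Mul(4788, Pow(2145, -1)), Mul(Function('D')(59), Pow(-1716, -1))) = Add(Mul(4788, Pow(2145, -1)), Mul(Mul(-1, 59), Pow(-1716, -1))) = Add(Mul(4788, Rational(1, 2145)), Mul(-59, Rational(-1, 1716))) = Add(Rational(1596, 715), Rational(59, 1716)) = Rational(19447, 8580)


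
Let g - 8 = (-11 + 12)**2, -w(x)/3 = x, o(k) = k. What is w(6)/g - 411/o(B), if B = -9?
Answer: 131/3 ≈ 43.667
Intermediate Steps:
w(x) = -3*x
g = 9 (g = 8 + (-11 + 12)**2 = 8 + 1**2 = 8 + 1 = 9)
w(6)/g - 411/o(B) = -3*6/9 - 411/(-9) = -18*1/9 - 411*(-1/9) = -2 + 137/3 = 131/3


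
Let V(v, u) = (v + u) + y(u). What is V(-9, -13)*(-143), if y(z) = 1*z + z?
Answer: 6864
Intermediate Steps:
y(z) = 2*z (y(z) = z + z = 2*z)
V(v, u) = v + 3*u (V(v, u) = (v + u) + 2*u = (u + v) + 2*u = v + 3*u)
V(-9, -13)*(-143) = (-9 + 3*(-13))*(-143) = (-9 - 39)*(-143) = -48*(-143) = 6864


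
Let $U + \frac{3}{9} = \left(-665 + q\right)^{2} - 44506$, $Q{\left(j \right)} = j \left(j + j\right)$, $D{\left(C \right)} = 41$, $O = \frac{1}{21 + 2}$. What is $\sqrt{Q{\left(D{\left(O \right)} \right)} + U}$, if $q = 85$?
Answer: $\frac{\sqrt{2657301}}{3} \approx 543.37$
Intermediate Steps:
$O = \frac{1}{23} \approx 0.043478$
$Q{\left(j \right)} = 2 j^{2}$ ($Q{\left(j \right)} = j 2 j = 2 j^{2}$)
$U = \frac{875681}{3}$ ($U = - \frac{1}{3} + \left(\left(-665 + 85\right)^{2} - 44506\right) = - \frac{1}{3} - \left(44506 - \left(-580\right)^{2}\right) = - \frac{1}{3} + \left(336400 - 44506\right) = - \frac{1}{3} + 291894 = \frac{875681}{3} \approx 2.9189 \cdot 10^{5}$)
$\sqrt{Q{\left(D{\left(O \right)} \right)} + U} = \sqrt{2 \cdot 41^{2} + \frac{875681}{3}} = \sqrt{2 \cdot 1681 + \frac{875681}{3}} = \sqrt{3362 + \frac{875681}{3}} = \sqrt{\frac{885767}{3}} = \frac{\sqrt{2657301}}{3}$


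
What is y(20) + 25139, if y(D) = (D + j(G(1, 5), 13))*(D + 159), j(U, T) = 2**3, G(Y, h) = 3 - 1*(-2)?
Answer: 30151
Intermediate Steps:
G(Y, h) = 5 (G(Y, h) = 3 + 2 = 5)
j(U, T) = 8
y(D) = (8 + D)*(159 + D) (y(D) = (D + 8)*(D + 159) = (8 + D)*(159 + D))
y(20) + 25139 = (1272 + 20**2 + 167*20) + 25139 = (1272 + 400 + 3340) + 25139 = 5012 + 25139 = 30151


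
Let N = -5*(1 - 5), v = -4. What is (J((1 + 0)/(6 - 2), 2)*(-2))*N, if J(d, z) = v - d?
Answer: 170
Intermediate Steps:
J(d, z) = -4 - d
N = 20 (N = -5*(-4) = 20)
(J((1 + 0)/(6 - 2), 2)*(-2))*N = ((-4 - (1 + 0)/(6 - 2))*(-2))*20 = ((-4 - 1/4)*(-2))*20 = ((-4 - 1*¼)*(-2))*20 = ((-4 - ¼)*(-2))*20 = -17/4*(-2)*20 = (17/2)*20 = 170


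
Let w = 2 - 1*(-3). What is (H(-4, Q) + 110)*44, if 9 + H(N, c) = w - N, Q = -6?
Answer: 4840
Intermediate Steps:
w = 5 (w = 2 + 3 = 5)
H(N, c) = -4 - N (H(N, c) = -9 + (5 - N) = -4 - N)
(H(-4, Q) + 110)*44 = ((-4 - 1*(-4)) + 110)*44 = ((-4 + 4) + 110)*44 = (0 + 110)*44 = 110*44 = 4840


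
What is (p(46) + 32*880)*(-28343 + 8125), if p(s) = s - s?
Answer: -569338880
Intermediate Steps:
p(s) = 0
(p(46) + 32*880)*(-28343 + 8125) = (0 + 32*880)*(-28343 + 8125) = (0 + 28160)*(-20218) = 28160*(-20218) = -569338880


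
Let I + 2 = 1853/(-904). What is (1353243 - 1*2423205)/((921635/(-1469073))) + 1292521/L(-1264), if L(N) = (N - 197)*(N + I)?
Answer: 2632490772093688888802/1543525853578995 ≈ 1.7055e+6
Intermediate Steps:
I = -3661/904 (I = -2 + 1853/(-904) = -2 + 1853*(-1/904) = -2 - 1853/904 = -3661/904 ≈ -4.0498)
L(N) = (-197 + N)*(-3661/904 + N) (L(N) = (N - 197)*(N - 3661/904) = (-197 + N)*(-3661/904 + N))
(1353243 - 1*2423205)/((921635/(-1469073))) + 1292521/L(-1264) = (1353243 - 1*2423205)/((921635/(-1469073))) + 1292521/(721217/904 + (-1264)² - 181749/904*(-1264)) = (1353243 - 2423205)/((921635*(-1/1469073))) + 1292521/(721217/904 + 1597696 + 28716342/113) = -1069962/(-921635/1469073) + 1292521/(1674769137/904) = -1069962*(-1469073/921635) + 1292521*(904/1674769137) = 1571852285226/921635 + 1168438984/1674769137 = 2632490772093688888802/1543525853578995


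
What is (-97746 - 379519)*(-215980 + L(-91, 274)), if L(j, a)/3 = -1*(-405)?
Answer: 102499817725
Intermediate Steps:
L(j, a) = 1215 (L(j, a) = 3*(-1*(-405)) = 3*405 = 1215)
(-97746 - 379519)*(-215980 + L(-91, 274)) = (-97746 - 379519)*(-215980 + 1215) = -477265*(-214765) = 102499817725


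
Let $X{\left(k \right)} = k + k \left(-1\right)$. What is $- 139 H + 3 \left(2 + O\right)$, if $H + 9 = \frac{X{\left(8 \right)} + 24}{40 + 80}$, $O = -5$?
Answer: $\frac{6071}{5} \approx 1214.2$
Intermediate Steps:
$X{\left(k \right)} = 0$ ($X{\left(k \right)} = k - k = 0$)
$H = - \frac{44}{5}$ ($H = -9 + \frac{0 + 24}{40 + 80} = -9 + \frac{24}{120} = -9 + 24 \cdot \frac{1}{120} = -9 + \frac{1}{5} = - \frac{44}{5} \approx -8.8$)
$- 139 H + 3 \left(2 + O\right) = \left(-139\right) \left(- \frac{44}{5}\right) + 3 \left(2 - 5\right) = \frac{6116}{5} + 3 \left(-3\right) = \frac{6116}{5} - 9 = \frac{6071}{5}$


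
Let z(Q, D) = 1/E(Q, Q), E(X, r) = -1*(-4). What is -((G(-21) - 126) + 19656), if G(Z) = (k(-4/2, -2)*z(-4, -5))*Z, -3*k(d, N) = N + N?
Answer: -19523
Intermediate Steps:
E(X, r) = 4
k(d, N) = -2*N/3 (k(d, N) = -(N + N)/3 = -2*N/3)
z(Q, D) = ¼ (z(Q, D) = 1/4 = ¼)
G(Z) = Z/3 (G(Z) = (-⅔*(-2)*(¼))*Z = ((4/3)*(¼))*Z = Z/3)
-((G(-21) - 126) + 19656) = -(((⅓)*(-21) - 126) + 19656) = -((-7 - 126) + 19656) = -(-133 + 19656) = -1*19523 = -19523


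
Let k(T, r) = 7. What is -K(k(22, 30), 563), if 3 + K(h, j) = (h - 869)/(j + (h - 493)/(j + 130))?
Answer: 196265/43297 ≈ 4.5330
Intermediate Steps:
K(h, j) = -3 + (-869 + h)/(j + (-493 + h)/(130 + j)) (K(h, j) = -3 + (h - 869)/(j + (h - 493)/(j + 130)) = -3 + (-869 + h)/(j + (-493 + h)/(130 + j)))
-K(k(22, 30), 563) = -(-111491 - 1259*563 - 3*563**2 + 127*7 + 7*563)/(-493 + 7 + 563**2 + 130*563) = -(-111491 - 708817 - 3*316969 + 889 + 3941)/(-493 + 7 + 316969 + 73190) = -(-111491 - 708817 - 950907 + 889 + 3941)/389673 = -(-1766385)/389673 = -1*(-196265/43297) = 196265/43297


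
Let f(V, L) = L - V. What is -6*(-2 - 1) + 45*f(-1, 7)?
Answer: 378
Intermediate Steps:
-6*(-2 - 1) + 45*f(-1, 7) = -6*(-2 - 1) + 45*(7 - 1*(-1)) = -6*(-3) + 45*(7 + 1) = 18 + 45*8 = 18 + 360 = 378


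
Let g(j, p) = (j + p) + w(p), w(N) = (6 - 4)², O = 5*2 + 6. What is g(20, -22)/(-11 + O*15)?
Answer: 2/229 ≈ 0.0087336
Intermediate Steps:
O = 16 (O = 10 + 6 = 16)
w(N) = 4 (w(N) = 2² = 4)
g(j, p) = 4 + j + p (g(j, p) = (j + p) + 4 = 4 + j + p)
g(20, -22)/(-11 + O*15) = (4 + 20 - 22)/(-11 + 16*15) = 2/(-11 + 240) = 2/229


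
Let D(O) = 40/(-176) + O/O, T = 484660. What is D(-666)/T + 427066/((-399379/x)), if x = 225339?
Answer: -1026103617735993037/4258386575080 ≈ -2.4096e+5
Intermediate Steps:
D(O) = 17/22 (D(O) = 40*(-1/176) + 1 = -5/22 + 1 = 17/22)
D(-666)/T + 427066/((-399379/x)) = (17/22)/484660 + 427066/((-399379/225339)) = (17/22)*(1/484660) + 427066/((-399379*1/225339)) = 17/10662520 + 427066/(-399379/225339) = 17/10662520 + 427066*(-225339/399379) = 17/10662520 - 96234625374/399379 = -1026103617735993037/4258386575080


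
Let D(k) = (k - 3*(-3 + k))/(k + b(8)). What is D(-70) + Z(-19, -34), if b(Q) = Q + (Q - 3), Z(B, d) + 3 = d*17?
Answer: -33266/57 ≈ -583.61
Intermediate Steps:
Z(B, d) = -3 + 17*d (Z(B, d) = -3 + d*17 = -3 + 17*d)
b(Q) = -3 + 2*Q (b(Q) = Q + (-3 + Q) = -3 + 2*Q)
D(k) = (9 - 2*k)/(13 + k) (D(k) = (k - 3*(-3 + k))/(k + (-3 + 2*8)) = (k + (9 - 3*k))/(k + (-3 + 16)) = (9 - 2*k)/(k + 13) = (9 - 2*k)/(13 + k))
D(-70) + Z(-19, -34) = (9 - 2*(-70))/(13 - 70) + (-3 + 17*(-34)) = (9 + 140)/(-57) + (-3 - 578) = -1/57*149 - 581 = -149/57 - 581 = -33266/57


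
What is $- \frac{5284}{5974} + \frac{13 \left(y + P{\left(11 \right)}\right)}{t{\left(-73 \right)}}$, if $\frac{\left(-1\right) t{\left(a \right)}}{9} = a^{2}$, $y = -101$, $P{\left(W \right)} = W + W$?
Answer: $- \frac{123645313}{143259507} \approx -0.86309$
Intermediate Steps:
$P{\left(W \right)} = 2 W$
$t{\left(a \right)} = - 9 a^{2}$
$- \frac{5284}{5974} + \frac{13 \left(y + P{\left(11 \right)}\right)}{t{\left(-73 \right)}} = - \frac{5284}{5974} + \frac{13 \left(-101 + 2 \cdot 11\right)}{\left(-9\right) \left(-73\right)^{2}} = \left(-5284\right) \frac{1}{5974} + \frac{13 \left(-101 + 22\right)}{\left(-9\right) 5329} = - \frac{2642}{2987} + \frac{13 \left(-79\right)}{-47961} = - \frac{2642}{2987} - - \frac{1027}{47961} = - \frac{2642}{2987} + \frac{1027}{47961} = - \frac{123645313}{143259507}$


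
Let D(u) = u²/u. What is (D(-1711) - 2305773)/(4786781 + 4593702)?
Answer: -2307484/9380483 ≈ -0.24599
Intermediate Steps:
D(u) = u
(D(-1711) - 2305773)/(4786781 + 4593702) = (-1711 - 2305773)/(4786781 + 4593702) = -2307484/9380483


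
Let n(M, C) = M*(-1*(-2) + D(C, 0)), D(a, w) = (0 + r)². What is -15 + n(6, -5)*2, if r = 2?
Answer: 57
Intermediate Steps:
D(a, w) = 4 (D(a, w) = (0 + 2)² = 2² = 4)
n(M, C) = 6*M (n(M, C) = M*(-1*(-2) + 4) = M*(2 + 4) = M*6 = 6*M)
-15 + n(6, -5)*2 = -15 + (6*6)*2 = -15 + 36*2 = -15 + 72 = 57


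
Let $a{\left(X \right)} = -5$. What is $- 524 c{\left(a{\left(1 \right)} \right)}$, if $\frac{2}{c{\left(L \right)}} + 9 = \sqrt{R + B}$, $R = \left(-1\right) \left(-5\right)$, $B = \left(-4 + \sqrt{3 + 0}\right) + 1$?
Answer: $\frac{1048}{9 - \sqrt{2 + \sqrt{3}}} \approx 148.27$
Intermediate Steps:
$B = -3 + \sqrt{3}$ ($B = \left(-4 + \sqrt{3}\right) + 1 = -3 + \sqrt{3} \approx -1.268$)
$R = 5$
$c{\left(L \right)} = \frac{2}{-9 + \sqrt{2 + \sqrt{3}}}$ ($c{\left(L \right)} = \frac{2}{-9 + \sqrt{5 - \left(3 - \sqrt{3}\right)}} = \frac{2}{-9 + \sqrt{2 + \sqrt{3}}}$)
$- 524 c{\left(a{\left(1 \right)} \right)} = - 524 \left(- \frac{2}{9 - \sqrt{2 + \sqrt{3}}}\right) = \frac{1048}{9 - \sqrt{2 + \sqrt{3}}}$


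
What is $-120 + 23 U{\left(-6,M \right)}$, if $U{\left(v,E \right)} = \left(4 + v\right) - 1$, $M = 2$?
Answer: $-189$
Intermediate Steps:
$U{\left(v,E \right)} = 3 + v$
$-120 + 23 U{\left(-6,M \right)} = -120 + 23 \left(3 - 6\right) = -120 + 23 \left(-3\right) = -120 - 69 = -189$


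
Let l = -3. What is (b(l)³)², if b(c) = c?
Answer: 729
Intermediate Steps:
(b(l)³)² = ((-3)³)² = (-27)² = 729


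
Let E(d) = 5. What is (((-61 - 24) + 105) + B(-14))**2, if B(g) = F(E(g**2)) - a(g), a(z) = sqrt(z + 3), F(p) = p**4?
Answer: (-645 + I*sqrt(11))**2 ≈ 4.1601e+5 - 4278.0*I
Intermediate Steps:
a(z) = sqrt(3 + z)
B(g) = 625 - sqrt(3 + g) (B(g) = 5**4 - sqrt(3 + g) = 625 - sqrt(3 + g))
(((-61 - 24) + 105) + B(-14))**2 = (((-61 - 24) + 105) + (625 - sqrt(3 - 14)))**2 = ((-85 + 105) + (625 - sqrt(-11)))**2 = (20 + (625 - I*sqrt(11)))**2 = (645 - I*sqrt(11))**2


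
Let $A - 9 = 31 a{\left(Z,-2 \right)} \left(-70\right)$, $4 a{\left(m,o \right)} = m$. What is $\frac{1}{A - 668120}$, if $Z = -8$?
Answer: $- \frac{1}{663771} \approx -1.5065 \cdot 10^{-6}$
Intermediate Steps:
$a{\left(m,o \right)} = \frac{m}{4}$
$A = 4349$ ($A = 9 + 31 \cdot \frac{1}{4} \left(-8\right) \left(-70\right) = 9 + 31 \left(-2\right) \left(-70\right) = 9 - -4340 = 9 + 4340 = 4349$)
$\frac{1}{A - 668120} = \frac{1}{4349 - 668120} = \frac{1}{-663771} = - \frac{1}{663771}$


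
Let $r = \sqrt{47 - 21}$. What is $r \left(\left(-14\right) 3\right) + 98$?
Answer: $98 - 42 \sqrt{26} \approx -116.16$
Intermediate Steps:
$r = \sqrt{26} \approx 5.099$
$r \left(\left(-14\right) 3\right) + 98 = \sqrt{26} \left(\left(-14\right) 3\right) + 98 = \sqrt{26} \left(-42\right) + 98 = - 42 \sqrt{26} + 98 = 98 - 42 \sqrt{26}$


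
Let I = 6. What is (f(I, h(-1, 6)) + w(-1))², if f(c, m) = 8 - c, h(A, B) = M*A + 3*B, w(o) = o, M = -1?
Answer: 1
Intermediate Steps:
h(A, B) = -A + 3*B
(f(I, h(-1, 6)) + w(-1))² = ((8 - 1*6) - 1)² = ((8 - 6) - 1)² = (2 - 1)² = 1² = 1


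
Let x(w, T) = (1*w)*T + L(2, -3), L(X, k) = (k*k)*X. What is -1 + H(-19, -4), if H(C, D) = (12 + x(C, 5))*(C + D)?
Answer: 1494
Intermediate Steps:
L(X, k) = X*k**2 (L(X, k) = k**2*X = X*k**2)
x(w, T) = 18 + T*w (x(w, T) = (1*w)*T + 2*(-3)**2 = w*T + 2*9 = T*w + 18 = 18 + T*w)
H(C, D) = (30 + 5*C)*(C + D) (H(C, D) = (12 + (18 + 5*C))*(C + D) = (30 + 5*C)*(C + D))
-1 + H(-19, -4) = -1 + (5*(-19)**2 + 30*(-19) + 30*(-4) + 5*(-19)*(-4)) = -1 + (5*361 - 570 - 120 + 380) = -1 + (1805 - 570 - 120 + 380) = -1 + 1495 = 1494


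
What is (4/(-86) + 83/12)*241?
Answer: 854345/516 ≈ 1655.7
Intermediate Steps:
(4/(-86) + 83/12)*241 = (4*(-1/86) + 83*(1/12))*241 = (-2/43 + 83/12)*241 = (3545/516)*241 = 854345/516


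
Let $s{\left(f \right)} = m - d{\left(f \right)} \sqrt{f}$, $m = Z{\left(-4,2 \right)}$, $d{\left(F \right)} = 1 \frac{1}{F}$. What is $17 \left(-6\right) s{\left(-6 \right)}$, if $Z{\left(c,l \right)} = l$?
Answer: $-204 - 17 i \sqrt{6} \approx -204.0 - 41.641 i$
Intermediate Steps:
$d{\left(F \right)} = \frac{1}{F}$
$m = 2$
$s{\left(f \right)} = 2 - \frac{1}{\sqrt{f}}$ ($s{\left(f \right)} = 2 - \frac{\sqrt{f}}{f} = 2 - \frac{1}{\sqrt{f}}$)
$17 \left(-6\right) s{\left(-6 \right)} = 17 \left(-6\right) \left(2 - \frac{1}{\sqrt{-6}}\right) = - 102 \left(2 - - \frac{i \sqrt{6}}{6}\right) = - 102 \left(2 + \frac{i \sqrt{6}}{6}\right) = -204 - 17 i \sqrt{6}$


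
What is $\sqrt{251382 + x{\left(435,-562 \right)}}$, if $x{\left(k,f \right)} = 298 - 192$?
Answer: $4 \sqrt{15718} \approx 501.49$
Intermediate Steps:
$x{\left(k,f \right)} = 106$
$\sqrt{251382 + x{\left(435,-562 \right)}} = \sqrt{251382 + 106} = \sqrt{251488} = 4 \sqrt{15718}$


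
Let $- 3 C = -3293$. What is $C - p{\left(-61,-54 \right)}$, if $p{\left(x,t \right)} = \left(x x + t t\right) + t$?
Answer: $- \frac{16456}{3} \approx -5485.3$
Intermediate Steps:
$C = \frac{3293}{3}$ ($C = \left(- \frac{1}{3}\right) \left(-3293\right) = \frac{3293}{3} \approx 1097.7$)
$p{\left(x,t \right)} = t + t^{2} + x^{2}$ ($p{\left(x,t \right)} = \left(x^{2} + t^{2}\right) + t = \left(t^{2} + x^{2}\right) + t = t + t^{2} + x^{2}$)
$C - p{\left(-61,-54 \right)} = \frac{3293}{3} - \left(-54 + \left(-54\right)^{2} + \left(-61\right)^{2}\right) = \frac{3293}{3} - \left(-54 + 2916 + 3721\right) = \frac{3293}{3} - 6583 = - \frac{16456}{3}$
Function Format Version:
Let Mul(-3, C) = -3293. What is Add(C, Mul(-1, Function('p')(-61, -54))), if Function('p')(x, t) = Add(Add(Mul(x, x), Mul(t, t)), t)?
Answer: Rational(-16456, 3) ≈ -5485.3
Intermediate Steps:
C = Rational(3293, 3) (C = Mul(Rational(-1, 3), -3293) = Rational(3293, 3) ≈ 1097.7)
Function('p')(x, t) = Add(t, Pow(t, 2), Pow(x, 2)) (Function('p')(x, t) = Add(Add(Pow(x, 2), Pow(t, 2)), t) = Add(Add(Pow(t, 2), Pow(x, 2)), t) = Add(t, Pow(t, 2), Pow(x, 2)))
Add(C, Mul(-1, Function('p')(-61, -54))) = Add(Rational(3293, 3), Mul(-1, Add(-54, Pow(-54, 2), Pow(-61, 2)))) = Add(Rational(3293, 3), Mul(-1, Add(-54, 2916, 3721))) = Add(Rational(3293, 3), Mul(-1, 6583)) = Add(Rational(3293, 3), -6583) = Rational(-16456, 3)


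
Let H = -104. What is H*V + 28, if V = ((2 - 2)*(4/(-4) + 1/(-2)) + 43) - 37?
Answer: -596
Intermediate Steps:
V = 6 (V = (0*(4*(-1/4) + 1*(-1/2)) + 43) - 37 = (0*(-1 - 1/2) + 43) - 37 = (0*(-3/2) + 43) - 37 = (0 + 43) - 37 = 43 - 37 = 6)
H*V + 28 = -104*6 + 28 = -624 + 28 = -596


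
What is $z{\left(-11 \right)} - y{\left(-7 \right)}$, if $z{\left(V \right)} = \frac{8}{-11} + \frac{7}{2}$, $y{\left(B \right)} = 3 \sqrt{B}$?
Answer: $\frac{61}{22} - 3 i \sqrt{7} \approx 2.7727 - 7.9373 i$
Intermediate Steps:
$z{\left(V \right)} = \frac{61}{22}$ ($z{\left(V \right)} = 8 \left(- \frac{1}{11}\right) + 7 \cdot \frac{1}{2} = - \frac{8}{11} + \frac{7}{2} = \frac{61}{22}$)
$z{\left(-11 \right)} - y{\left(-7 \right)} = \frac{61}{22} - 3 \sqrt{-7} = \frac{61}{22} - 3 i \sqrt{7}$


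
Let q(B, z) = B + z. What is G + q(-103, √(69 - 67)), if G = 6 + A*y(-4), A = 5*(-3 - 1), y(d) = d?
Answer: -17 + √2 ≈ -15.586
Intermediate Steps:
A = -20 (A = 5*(-4) = -20)
G = 86 (G = 6 - 20*(-4) = 6 + 80 = 86)
G + q(-103, √(69 - 67)) = 86 + (-103 + √(69 - 67)) = 86 + (-103 + √2) = -17 + √2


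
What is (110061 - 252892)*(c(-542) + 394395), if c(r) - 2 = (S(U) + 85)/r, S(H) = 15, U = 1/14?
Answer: -15265996811247/271 ≈ -5.6332e+10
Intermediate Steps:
U = 1/14 ≈ 0.071429
c(r) = 2 + 100/r (c(r) = 2 + (15 + 85)/r = 2 + 100/r)
(110061 - 252892)*(c(-542) + 394395) = (110061 - 252892)*((2 + 100/(-542)) + 394395) = -142831*((2 + 100*(-1/542)) + 394395) = -142831*((2 - 50/271) + 394395) = -142831*(492/271 + 394395) = -142831*106881537/271 = -15265996811247/271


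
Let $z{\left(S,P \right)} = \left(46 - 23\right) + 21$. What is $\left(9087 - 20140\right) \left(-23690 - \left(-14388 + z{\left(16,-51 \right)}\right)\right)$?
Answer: $103301338$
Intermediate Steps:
$z{\left(S,P \right)} = 44$ ($z{\left(S,P \right)} = 23 + 21 = 44$)
$\left(9087 - 20140\right) \left(-23690 - \left(-14388 + z{\left(16,-51 \right)}\right)\right) = \left(9087 - 20140\right) \left(-23690 + \left(14388 - 44\right)\right) = - 11053 \left(-23690 + \left(14388 - 44\right)\right) = - 11053 \left(-23690 + 14344\right) = \left(-11053\right) \left(-9346\right) = 103301338$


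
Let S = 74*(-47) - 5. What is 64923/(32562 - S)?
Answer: 21641/12015 ≈ 1.8012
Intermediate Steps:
S = -3483 (S = -3478 - 5 = -3483)
64923/(32562 - S) = 64923/(32562 - 1*(-3483)) = 64923/(32562 + 3483) = 64923/36045 = 64923*(1/36045) = 21641/12015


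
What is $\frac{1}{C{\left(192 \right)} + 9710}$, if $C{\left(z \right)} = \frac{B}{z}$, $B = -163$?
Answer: $\frac{192}{1864157} \approx 0.000103$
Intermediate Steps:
$C{\left(z \right)} = - \frac{163}{z}$
$\frac{1}{C{\left(192 \right)} + 9710} = \frac{1}{- \frac{163}{192} + 9710} = \frac{1}{\frac{1864157}{192}} = \frac{192}{1864157}$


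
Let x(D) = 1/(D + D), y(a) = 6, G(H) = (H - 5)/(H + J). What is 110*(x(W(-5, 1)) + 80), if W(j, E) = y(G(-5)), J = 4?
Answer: 52855/6 ≈ 8809.2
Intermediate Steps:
G(H) = (-5 + H)/(4 + H) (G(H) = (H - 5)/(H + 4) = (-5 + H)/(4 + H))
W(j, E) = 6
x(D) = 1/(2*D)
110*(x(W(-5, 1)) + 80) = 110*((½)/6 + 80) = 110*((½)*(⅙) + 80) = 110*(1/12 + 80) = 110*(961/12) = 52855/6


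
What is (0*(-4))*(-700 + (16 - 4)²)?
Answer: 0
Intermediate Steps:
(0*(-4))*(-700 + (16 - 4)²) = 0*(-700 + 12²) = 0*(-700 + 144) = 0*(-556) = 0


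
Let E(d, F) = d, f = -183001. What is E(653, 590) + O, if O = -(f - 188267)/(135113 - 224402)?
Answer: 6437161/9921 ≈ 648.84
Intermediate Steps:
O = -41252/9921 (O = -(-183001 - 188267)/(135113 - 224402) = -(-371268)/(-89289) = -(-371268)*(-1)/89289 = -1*41252/9921 = -41252/9921 ≈ -4.1581)
E(653, 590) + O = 653 - 41252/9921 = 6437161/9921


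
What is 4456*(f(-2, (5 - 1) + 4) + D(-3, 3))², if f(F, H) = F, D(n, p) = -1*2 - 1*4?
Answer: 285184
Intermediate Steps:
D(n, p) = -6 (D(n, p) = -2 - 4 = -6)
4456*(f(-2, (5 - 1) + 4) + D(-3, 3))² = 4456*(-2 - 6)² = 4456*(-8)² = 4456*64 = 285184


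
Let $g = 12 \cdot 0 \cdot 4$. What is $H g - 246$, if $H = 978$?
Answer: $-246$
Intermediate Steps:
$g = 0$ ($g = 0 \cdot 4 = 0$)
$H g - 246 = 978 \cdot 0 - 246 = 0 - 246 = -246$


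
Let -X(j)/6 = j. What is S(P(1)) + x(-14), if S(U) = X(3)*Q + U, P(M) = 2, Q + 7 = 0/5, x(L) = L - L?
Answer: 128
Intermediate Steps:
x(L) = 0
X(j) = -6*j
Q = -7 (Q = -7 + 0/5 = -7 + 0*(⅕) = -7 + 0 = -7)
S(U) = 126 + U (S(U) = -6*3*(-7) + U = -18*(-7) + U = 126 + U)
S(P(1)) + x(-14) = (126 + 2) + 0 = 128 + 0 = 128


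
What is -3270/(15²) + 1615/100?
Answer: 97/60 ≈ 1.6167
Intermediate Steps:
-3270/(15²) + 1615/100 = -3270/225 + 1615*(1/100) = -3270*1/225 + 323/20 = -218/15 + 323/20 = 97/60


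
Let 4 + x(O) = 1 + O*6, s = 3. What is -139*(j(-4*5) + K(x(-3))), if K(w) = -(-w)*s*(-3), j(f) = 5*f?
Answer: -12371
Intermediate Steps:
x(O) = -3 + 6*O (x(O) = -4 + (1 + O*6) = -4 + (1 + 6*O) = -3 + 6*O)
K(w) = -9*w (K(w) = --w*3*(-3) = -(-3*w)*(-3) = -9*w)
-139*(j(-4*5) + K(x(-3))) = -139*(5*(-4*5) - 9*(-3 + 6*(-3))) = -139*(5*(-20) - 9*(-3 - 18)) = -139*(-100 - 9*(-21)) = -139*(-100 + 189) = -139*89 = -12371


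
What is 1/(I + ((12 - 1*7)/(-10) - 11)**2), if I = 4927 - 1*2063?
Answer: 4/11985 ≈ 0.00033375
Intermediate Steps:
I = 2864 (I = 4927 - 2063 = 2864)
1/(I + ((12 - 1*7)/(-10) - 11)**2) = 1/(2864 + ((12 - 1*7)/(-10) - 11)**2) = 1/(2864 + ((12 - 7)*(-1/10) - 11)**2) = 1/(2864 + (5*(-1/10) - 11)**2) = 1/(2864 + (-1/2 - 11)**2) = 1/(2864 + (-23/2)**2) = 1/(2864 + 529/4) = 1/(11985/4) = 4/11985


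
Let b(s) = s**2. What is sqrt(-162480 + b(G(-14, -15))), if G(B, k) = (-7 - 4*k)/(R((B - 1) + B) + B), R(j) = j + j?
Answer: I*sqrt(842293511)/72 ≈ 403.09*I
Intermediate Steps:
R(j) = 2*j
G(B, k) = (-7 - 4*k)/(-2 + 5*B) (G(B, k) = (-7 - 4*k)/(2*((B - 1) + B) + B) = (-7 - 4*k)/(2*((-1 + B) + B) + B) = (-7 - 4*k)/(2*(-1 + 2*B) + B) = (-7 - 4*k)/((-2 + 4*B) + B) = (-7 - 4*k)/(-2 + 5*B))
sqrt(-162480 + b(G(-14, -15))) = sqrt(-162480 + ((-7 - 4*(-15))/(-2 + 5*(-14)))**2) = sqrt(-162480 + ((-7 + 60)/(-2 - 70))**2) = sqrt(-162480 + (53/(-72))**2) = sqrt(-162480 + (-1/72*53)**2) = sqrt(-162480 + (-53/72)**2) = sqrt(-162480 + 2809/5184) = sqrt(-842293511/5184) = I*sqrt(842293511)/72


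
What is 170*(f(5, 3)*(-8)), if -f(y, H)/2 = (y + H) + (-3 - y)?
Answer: 0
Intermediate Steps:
f(y, H) = 6 - 2*H (f(y, H) = -2*((y + H) + (-3 - y)) = -2*((H + y) + (-3 - y)) = -2*(-3 + H) = 6 - 2*H)
170*(f(5, 3)*(-8)) = 170*((6 - 2*3)*(-8)) = 170*((6 - 6)*(-8)) = 170*(0*(-8)) = 170*0 = 0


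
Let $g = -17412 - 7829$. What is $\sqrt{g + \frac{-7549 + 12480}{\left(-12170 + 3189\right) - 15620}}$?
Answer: $\frac{14 i \sqrt{77939830357}}{24601} \approx 158.87 i$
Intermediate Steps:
$g = -25241$ ($g = -17412 - 7829 = -25241$)
$\sqrt{g + \frac{-7549 + 12480}{\left(-12170 + 3189\right) - 15620}} = \sqrt{-25241 + \frac{-7549 + 12480}{\left(-12170 + 3189\right) - 15620}} = \sqrt{-25241 + \frac{4931}{-8981 - 15620}} = \sqrt{-25241 + \frac{4931}{-24601}} = \sqrt{-25241 + 4931 \left(- \frac{1}{24601}\right)} = \sqrt{-25241 - \frac{4931}{24601}} = \sqrt{- \frac{620958772}{24601}} = \frac{14 i \sqrt{77939830357}}{24601}$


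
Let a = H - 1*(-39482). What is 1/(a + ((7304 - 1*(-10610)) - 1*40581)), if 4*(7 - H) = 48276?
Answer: 1/4753 ≈ 0.00021039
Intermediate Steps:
H = -12062 (H = 7 - 1/4*48276 = 7 - 12069 = -12062)
a = 27420 (a = -12062 - 1*(-39482) = -12062 + 39482 = 27420)
1/(a + ((7304 - 1*(-10610)) - 1*40581)) = 1/(27420 + ((7304 - 1*(-10610)) - 1*40581)) = 1/(27420 + ((7304 + 10610) - 40581)) = 1/(27420 + (17914 - 40581)) = 1/(27420 - 22667) = 1/4753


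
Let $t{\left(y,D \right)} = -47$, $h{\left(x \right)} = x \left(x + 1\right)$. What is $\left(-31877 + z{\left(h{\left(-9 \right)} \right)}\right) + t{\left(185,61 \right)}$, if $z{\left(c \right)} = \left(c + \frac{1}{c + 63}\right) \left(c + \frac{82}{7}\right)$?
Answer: $- \frac{24471674}{945} \approx -25896.0$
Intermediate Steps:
$h{\left(x \right)} = x \left(1 + x\right)$
$z{\left(c \right)} = \left(\frac{82}{7} + c\right) \left(c + \frac{1}{63 + c}\right)$ ($z{\left(c \right)} = \left(c + \frac{1}{63 + c}\right) \left(c + 82 \cdot \frac{1}{7}\right) = \left(c + \frac{1}{63 + c}\right) \left(c + \frac{82}{7}\right) = \left(c + \frac{1}{63 + c}\right) \left(\frac{82}{7} + c\right) = \left(\frac{82}{7} + c\right) \left(c + \frac{1}{63 + c}\right)$)
$\left(-31877 + z{\left(h{\left(-9 \right)} \right)}\right) + t{\left(185,61 \right)} = \left(-31877 + \frac{82 + 7 \left(- 9 \left(1 - 9\right)\right)^{3} + 523 \left(- 9 \left(1 - 9\right)\right)^{2} + 5173 \left(- 9 \left(1 - 9\right)\right)}{7 \left(63 - 9 \left(1 - 9\right)\right)}\right) - 47 = \left(-31877 + \frac{82 + 7 \left(\left(-9\right) \left(-8\right)\right)^{3} + 523 \left(\left(-9\right) \left(-8\right)\right)^{2} + 5173 \left(\left(-9\right) \left(-8\right)\right)}{7 \left(63 - -72\right)}\right) - 47 = \left(-31877 + \frac{82 + 7 \cdot 72^{3} + 523 \cdot 72^{2} + 5173 \cdot 72}{7 \left(63 + 72\right)}\right) - 47 = \left(-31877 + \frac{82 + 7 \cdot 373248 + 523 \cdot 5184 + 372456}{7 \cdot 135}\right) - 47 = \left(-31877 + \frac{1}{7} \cdot \frac{1}{135} \left(82 + 2612736 + 2711232 + 372456\right)\right) - 47 = \left(-31877 + \frac{1}{7} \cdot \frac{1}{135} \cdot 5696506\right) - 47 = \left(-31877 + \frac{5696506}{945}\right) - 47 = - \frac{24427259}{945} - 47 = - \frac{24471674}{945}$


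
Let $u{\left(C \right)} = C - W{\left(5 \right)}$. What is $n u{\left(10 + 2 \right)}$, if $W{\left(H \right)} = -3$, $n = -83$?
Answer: $-1245$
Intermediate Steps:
$u{\left(C \right)} = 3 + C$ ($u{\left(C \right)} = C - -3 = C + 3 = 3 + C$)
$n u{\left(10 + 2 \right)} = - 83 \left(3 + \left(10 + 2\right)\right) = - 83 \left(3 + 12\right) = \left(-83\right) 15 = -1245$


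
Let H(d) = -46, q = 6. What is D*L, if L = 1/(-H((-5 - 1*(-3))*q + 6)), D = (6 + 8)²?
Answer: 98/23 ≈ 4.2609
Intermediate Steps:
D = 196 (D = 14² = 196)
L = 1/46 (L = 1/(-1*(-46)) = 1/46 ≈ 0.021739)
D*L = 196*(1/46) = 98/23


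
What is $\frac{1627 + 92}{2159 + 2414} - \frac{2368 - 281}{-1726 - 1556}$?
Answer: $\frac{15185609}{15008586} \approx 1.0118$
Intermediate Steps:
$\frac{1627 + 92}{2159 + 2414} - \frac{2368 - 281}{-1726 - 1556} = \frac{1719}{4573} - \frac{2087}{-3282} = 1719 \cdot \frac{1}{4573} - 2087 \left(- \frac{1}{3282}\right) = \frac{1719}{4573} - - \frac{2087}{3282} = \frac{1719}{4573} + \frac{2087}{3282} = \frac{15185609}{15008586}$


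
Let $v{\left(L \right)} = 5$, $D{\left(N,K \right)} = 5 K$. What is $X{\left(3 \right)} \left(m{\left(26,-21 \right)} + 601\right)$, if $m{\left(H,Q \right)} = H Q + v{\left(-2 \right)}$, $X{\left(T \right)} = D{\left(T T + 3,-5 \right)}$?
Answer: $-1500$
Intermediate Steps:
$X{\left(T \right)} = -25$ ($X{\left(T \right)} = 5 \left(-5\right) = -25$)
$m{\left(H,Q \right)} = 5 + H Q$ ($m{\left(H,Q \right)} = H Q + 5 = 5 + H Q$)
$X{\left(3 \right)} \left(m{\left(26,-21 \right)} + 601\right) = - 25 \left(\left(5 + 26 \left(-21\right)\right) + 601\right) = - 25 \left(\left(5 - 546\right) + 601\right) = - 25 \left(-541 + 601\right) = \left(-25\right) 60 = -1500$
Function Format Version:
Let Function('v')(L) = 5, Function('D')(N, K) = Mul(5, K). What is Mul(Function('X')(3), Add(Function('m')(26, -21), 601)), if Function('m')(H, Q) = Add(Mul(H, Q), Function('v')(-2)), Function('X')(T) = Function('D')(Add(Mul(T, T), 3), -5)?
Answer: -1500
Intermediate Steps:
Function('X')(T) = -25 (Function('X')(T) = Mul(5, -5) = -25)
Function('m')(H, Q) = Add(5, Mul(H, Q)) (Function('m')(H, Q) = Add(Mul(H, Q), 5) = Add(5, Mul(H, Q)))
Mul(Function('X')(3), Add(Function('m')(26, -21), 601)) = Mul(-25, Add(Add(5, Mul(26, -21)), 601)) = Mul(-25, Add(Add(5, -546), 601)) = Mul(-25, Add(-541, 601)) = Mul(-25, 60) = -1500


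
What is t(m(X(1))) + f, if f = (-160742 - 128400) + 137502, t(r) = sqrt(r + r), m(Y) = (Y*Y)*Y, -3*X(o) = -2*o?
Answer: -151640 + 4*sqrt(3)/9 ≈ -1.5164e+5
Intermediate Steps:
X(o) = 2*o/3 (X(o) = -(-2)*o/3 = 2*o/3)
m(Y) = Y**3 (m(Y) = Y**2*Y = Y**3)
t(r) = sqrt(2)*sqrt(r) (t(r) = sqrt(2*r) = sqrt(2)*sqrt(r))
f = -151640 (f = -289142 + 137502 = -151640)
t(m(X(1))) + f = sqrt(2)*sqrt(((2/3)*1)**3) - 151640 = sqrt(2)*sqrt((2/3)**3) - 151640 = sqrt(2)*sqrt(8/27) - 151640 = sqrt(2)*(2*sqrt(6)/9) - 151640 = 4*sqrt(3)/9 - 151640 = -151640 + 4*sqrt(3)/9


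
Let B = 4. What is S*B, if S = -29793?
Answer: -119172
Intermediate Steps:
S*B = -29793*4 = -119172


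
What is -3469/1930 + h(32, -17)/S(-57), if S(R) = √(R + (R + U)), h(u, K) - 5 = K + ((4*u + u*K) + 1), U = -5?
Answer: -3469/1930 + 61*I*√119/17 ≈ -1.7974 + 39.143*I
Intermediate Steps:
h(u, K) = 6 + K + 4*u + K*u (h(u, K) = 5 + (K + ((4*u + u*K) + 1)) = 5 + (K + ((4*u + K*u) + 1)) = 5 + (K + (1 + 4*u + K*u)) = 5 + (1 + K + 4*u + K*u) = 6 + K + 4*u + K*u)
S(R) = √(-5 + 2*R) (S(R) = √(R + (R - 5)) = √(R + (-5 + R)) = √(-5 + 2*R))
-3469/1930 + h(32, -17)/S(-57) = -3469/1930 + (6 - 17 + 4*32 - 17*32)/(√(-5 + 2*(-57))) = -3469*1/1930 + (6 - 17 + 128 - 544)/(√(-5 - 114)) = -3469/1930 - 427*(-I*√119/119) = -3469/1930 - (-61)*I*√119/17 = -3469/1930 + 61*I*√119/17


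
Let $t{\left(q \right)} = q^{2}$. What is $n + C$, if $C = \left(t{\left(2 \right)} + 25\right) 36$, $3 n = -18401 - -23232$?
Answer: $\frac{7963}{3} \approx 2654.3$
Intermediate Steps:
$n = \frac{4831}{3}$ ($n = \frac{-18401 - -23232}{3} = \frac{-18401 + 23232}{3} = \frac{1}{3} \cdot 4831 = \frac{4831}{3} \approx 1610.3$)
$C = 1044$ ($C = \left(2^{2} + 25\right) 36 = \left(4 + 25\right) 36 = 29 \cdot 36 = 1044$)
$n + C = \frac{4831}{3} + 1044 = \frac{7963}{3}$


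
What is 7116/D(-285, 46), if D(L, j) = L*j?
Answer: -1186/2185 ≈ -0.54279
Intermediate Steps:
7116/D(-285, 46) = 7116/((-285*46)) = 7116/(-13110) = 7116*(-1/13110) = -1186/2185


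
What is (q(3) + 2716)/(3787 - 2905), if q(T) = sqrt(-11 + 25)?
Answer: 194/63 + sqrt(14)/882 ≈ 3.0836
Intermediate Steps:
q(T) = sqrt(14)
(q(3) + 2716)/(3787 - 2905) = (sqrt(14) + 2716)/(3787 - 2905) = (2716 + sqrt(14))/882 = (2716 + sqrt(14))*(1/882) = 194/63 + sqrt(14)/882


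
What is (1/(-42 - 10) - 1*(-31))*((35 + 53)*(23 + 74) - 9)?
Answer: 13736997/52 ≈ 2.6417e+5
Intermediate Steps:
(1/(-42 - 10) - 1*(-31))*((35 + 53)*(23 + 74) - 9) = (1/(-52) + 31)*(88*97 - 9) = (-1/52 + 31)*(8536 - 9) = (1611/52)*8527 = 13736997/52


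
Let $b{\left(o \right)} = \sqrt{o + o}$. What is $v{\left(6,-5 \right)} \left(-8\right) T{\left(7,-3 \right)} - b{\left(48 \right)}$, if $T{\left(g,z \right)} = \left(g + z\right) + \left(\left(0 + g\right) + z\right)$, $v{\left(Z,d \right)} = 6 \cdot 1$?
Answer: $-384 - 4 \sqrt{6} \approx -393.8$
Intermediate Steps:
$v{\left(Z,d \right)} = 6$
$T{\left(g,z \right)} = 2 g + 2 z$ ($T{\left(g,z \right)} = \left(g + z\right) + \left(g + z\right) = 2 g + 2 z$)
$b{\left(o \right)} = \sqrt{2} \sqrt{o}$ ($b{\left(o \right)} = \sqrt{2 o} = \sqrt{2} \sqrt{o}$)
$v{\left(6,-5 \right)} \left(-8\right) T{\left(7,-3 \right)} - b{\left(48 \right)} = 6 \left(-8\right) \left(2 \cdot 7 + 2 \left(-3\right)\right) - \sqrt{2} \sqrt{48} = - 48 \left(14 - 6\right) - \sqrt{2} \cdot 4 \sqrt{3} = \left(-48\right) 8 - 4 \sqrt{6} = -384 - 4 \sqrt{6}$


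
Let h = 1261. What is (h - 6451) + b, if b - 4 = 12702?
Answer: 7516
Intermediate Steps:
b = 12706 (b = 4 + 12702 = 12706)
(h - 6451) + b = (1261 - 6451) + 12706 = -5190 + 12706 = 7516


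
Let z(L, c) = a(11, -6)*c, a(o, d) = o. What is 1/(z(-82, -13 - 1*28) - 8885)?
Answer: -1/9336 ≈ -0.00010711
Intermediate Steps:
z(L, c) = 11*c
1/(z(-82, -13 - 1*28) - 8885) = 1/(11*(-13 - 1*28) - 8885) = 1/(11*(-13 - 28) - 8885) = 1/(11*(-41) - 8885) = 1/(-451 - 8885) = 1/(-9336) = -1/9336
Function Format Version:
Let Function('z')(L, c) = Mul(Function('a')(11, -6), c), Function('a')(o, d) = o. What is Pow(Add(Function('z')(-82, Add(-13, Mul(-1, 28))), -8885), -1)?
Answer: Rational(-1, 9336) ≈ -0.00010711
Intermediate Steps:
Function('z')(L, c) = Mul(11, c)
Pow(Add(Function('z')(-82, Add(-13, Mul(-1, 28))), -8885), -1) = Pow(Add(Mul(11, Add(-13, Mul(-1, 28))), -8885), -1) = Pow(Add(Mul(11, Add(-13, -28)), -8885), -1) = Pow(Add(Mul(11, -41), -8885), -1) = Pow(Add(-451, -8885), -1) = Pow(-9336, -1) = Rational(-1, 9336)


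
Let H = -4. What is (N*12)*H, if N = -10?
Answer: 480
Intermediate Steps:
(N*12)*H = -10*12*(-4) = -120*(-4) = 480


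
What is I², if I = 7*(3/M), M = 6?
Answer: 49/4 ≈ 12.250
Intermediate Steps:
I = 7/2 (I = 7*(3/6) = 7*(3*(⅙)) = 7*(½) = 7/2 ≈ 3.5000)
I² = (7/2)² = 49/4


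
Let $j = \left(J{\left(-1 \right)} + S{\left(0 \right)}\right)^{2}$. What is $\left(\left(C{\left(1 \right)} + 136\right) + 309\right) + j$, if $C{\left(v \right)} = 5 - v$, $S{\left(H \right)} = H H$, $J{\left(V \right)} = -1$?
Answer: $450$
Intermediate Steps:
$S{\left(H \right)} = H^{2}$
$j = 1$ ($j = \left(-1 + 0^{2}\right)^{2} = \left(-1 + 0\right)^{2} = \left(-1\right)^{2} = 1$)
$\left(\left(C{\left(1 \right)} + 136\right) + 309\right) + j = \left(\left(\left(5 - 1\right) + 136\right) + 309\right) + 1 = \left(\left(4 + 136\right) + 309\right) + 1 = \left(140 + 309\right) + 1 = 449 + 1 = 450$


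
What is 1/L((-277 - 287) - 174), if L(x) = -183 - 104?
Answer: -1/287 ≈ -0.0034843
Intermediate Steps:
L(x) = -287
1/L((-277 - 287) - 174) = 1/(-287) = -1/287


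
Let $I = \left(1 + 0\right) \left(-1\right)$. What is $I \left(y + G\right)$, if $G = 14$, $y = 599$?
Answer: $-613$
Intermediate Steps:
$I = -1$ ($I = 1 \left(-1\right) = -1$)
$I \left(y + G\right) = - (599 + 14) = \left(-1\right) 613 = -613$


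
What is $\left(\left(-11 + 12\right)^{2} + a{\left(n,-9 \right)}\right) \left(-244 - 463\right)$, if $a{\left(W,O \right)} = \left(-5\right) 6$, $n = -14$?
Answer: $20503$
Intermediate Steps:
$a{\left(W,O \right)} = -30$
$\left(\left(-11 + 12\right)^{2} + a{\left(n,-9 \right)}\right) \left(-244 - 463\right) = \left(\left(-11 + 12\right)^{2} - 30\right) \left(-244 - 463\right) = \left(1^{2} - 30\right) \left(-707\right) = \left(1 - 30\right) \left(-707\right) = \left(-29\right) \left(-707\right) = 20503$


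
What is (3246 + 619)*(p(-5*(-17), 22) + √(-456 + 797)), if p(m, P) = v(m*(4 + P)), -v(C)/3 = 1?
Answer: -11595 + 3865*√341 ≈ 59777.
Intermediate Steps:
v(C) = -3 (v(C) = -3*1 = -3)
p(m, P) = -3
(3246 + 619)*(p(-5*(-17), 22) + √(-456 + 797)) = (3246 + 619)*(-3 + √(-456 + 797)) = 3865*(-3 + √341) = -11595 + 3865*√341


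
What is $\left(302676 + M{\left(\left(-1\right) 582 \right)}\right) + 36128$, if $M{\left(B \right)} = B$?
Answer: $338222$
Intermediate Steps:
$\left(302676 + M{\left(\left(-1\right) 582 \right)}\right) + 36128 = \left(302676 - 582\right) + 36128 = 302094 + 36128 = 338222$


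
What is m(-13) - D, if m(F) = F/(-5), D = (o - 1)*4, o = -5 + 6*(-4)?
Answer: 613/5 ≈ 122.60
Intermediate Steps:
o = -29 (o = -5 - 24 = -29)
D = -120 (D = (-29 - 1)*4 = -30*4 = -120)
m(F) = -F/5 (m(F) = F*(-⅕) = -F/5)
m(-13) - D = -⅕*(-13) - 1*(-120) = 13/5 + 120 = 613/5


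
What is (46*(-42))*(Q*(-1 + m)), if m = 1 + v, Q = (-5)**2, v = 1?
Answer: -48300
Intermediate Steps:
Q = 25
m = 2 (m = 1 + 1 = 2)
(46*(-42))*(Q*(-1 + m)) = (46*(-42))*(25*(-1 + 2)) = -48300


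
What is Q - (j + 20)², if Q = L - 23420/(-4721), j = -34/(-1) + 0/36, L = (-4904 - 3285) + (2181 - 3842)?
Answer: -60244866/4721 ≈ -12761.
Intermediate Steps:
L = -9850 (L = -8189 - 1661 = -9850)
j = 34 (j = -34*(-1) + 0*(1/36) = 34 + 0 = 34)
Q = -46478430/4721 (Q = -9850 - 23420/(-4721) = -9850 - 23420*(-1)/4721 = -9850 - 1*(-23420/4721) = -9850 + 23420/4721 = -46478430/4721 ≈ -9845.0)
Q - (j + 20)² = -46478430/4721 - (34 + 20)² = -46478430/4721 - 1*54² = -46478430/4721 - 1*2916 = -46478430/4721 - 2916 = -60244866/4721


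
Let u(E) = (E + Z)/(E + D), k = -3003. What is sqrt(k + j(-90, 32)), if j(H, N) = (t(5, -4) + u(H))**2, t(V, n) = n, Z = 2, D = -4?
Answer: I*sqrt(6612891)/47 ≈ 54.714*I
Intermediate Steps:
u(E) = (2 + E)/(-4 + E) (u(E) = (E + 2)/(E - 4) = (2 + E)/(-4 + E))
j(H, N) = (-4 + (2 + H)/(-4 + H))**2
sqrt(k + j(-90, 32)) = sqrt(-3003 + 9*(-6 - 90)**2/(-4 - 90)**2) = sqrt(-3003 + 9*(-96)**2/(-94)**2) = sqrt(-3003 + 9*9216*(1/8836)) = sqrt(-3003 + 20736/2209) = sqrt(-6612891/2209) = I*sqrt(6612891)/47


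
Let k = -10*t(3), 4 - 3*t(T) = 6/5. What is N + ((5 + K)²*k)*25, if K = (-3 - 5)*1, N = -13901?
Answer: -16001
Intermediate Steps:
t(T) = 14/15 (t(T) = 4/3 - 2/5 = 4/3 - ⅓*6/5 = 4/3 - ⅖ = 14/15)
K = -8 (K = -8*1 = -8)
k = -28/3 (k = -10*14/15 = -28/3 ≈ -9.3333)
N + ((5 + K)²*k)*25 = -13901 + ((5 - 8)²*(-28/3))*25 = -13901 + ((-3)²*(-28/3))*25 = -13901 + (9*(-28/3))*25 = -13901 - 84*25 = -13901 - 2100 = -16001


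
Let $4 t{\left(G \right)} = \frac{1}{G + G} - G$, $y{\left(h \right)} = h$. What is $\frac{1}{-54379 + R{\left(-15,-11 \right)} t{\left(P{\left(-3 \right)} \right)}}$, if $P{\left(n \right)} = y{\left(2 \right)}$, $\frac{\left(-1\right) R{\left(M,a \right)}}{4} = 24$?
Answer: $- \frac{1}{54337} \approx -1.8404 \cdot 10^{-5}$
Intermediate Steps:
$R{\left(M,a \right)} = -96$ ($R{\left(M,a \right)} = \left(-4\right) 24 = -96$)
$P{\left(n \right)} = 2$
$t{\left(G \right)} = - \frac{G}{4} + \frac{1}{8 G}$ ($t{\left(G \right)} = \frac{\frac{1}{G + G} - G}{4} = \frac{\frac{1}{2 G} - G}{4} = - \frac{G}{4} + \frac{1}{8 G}$)
$\frac{1}{-54379 + R{\left(-15,-11 \right)} t{\left(P{\left(-3 \right)} \right)}} = \frac{1}{-54379 - 96 \left(\left(- \frac{1}{4}\right) 2 + \frac{1}{8 \cdot 2}\right)} = \frac{1}{-54379 - 96 \left(- \frac{1}{2} + \frac{1}{8} \cdot \frac{1}{2}\right)} = \frac{1}{-54379 - 96 \left(- \frac{1}{2} + \frac{1}{16}\right)} = \frac{1}{-54379 - -42} = \frac{1}{-54379 + 42} = \frac{1}{-54337} = - \frac{1}{54337}$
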